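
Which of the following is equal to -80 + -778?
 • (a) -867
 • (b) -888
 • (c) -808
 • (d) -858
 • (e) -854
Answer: d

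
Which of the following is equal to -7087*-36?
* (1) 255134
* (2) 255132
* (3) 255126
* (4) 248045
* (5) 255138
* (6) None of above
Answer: 2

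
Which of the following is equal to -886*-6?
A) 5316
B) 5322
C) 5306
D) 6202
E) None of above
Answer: A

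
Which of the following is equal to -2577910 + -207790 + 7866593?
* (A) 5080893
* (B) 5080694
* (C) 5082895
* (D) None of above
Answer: A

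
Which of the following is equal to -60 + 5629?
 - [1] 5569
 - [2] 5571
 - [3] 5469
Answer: 1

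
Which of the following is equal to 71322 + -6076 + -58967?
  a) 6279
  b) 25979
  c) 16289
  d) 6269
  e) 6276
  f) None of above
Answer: a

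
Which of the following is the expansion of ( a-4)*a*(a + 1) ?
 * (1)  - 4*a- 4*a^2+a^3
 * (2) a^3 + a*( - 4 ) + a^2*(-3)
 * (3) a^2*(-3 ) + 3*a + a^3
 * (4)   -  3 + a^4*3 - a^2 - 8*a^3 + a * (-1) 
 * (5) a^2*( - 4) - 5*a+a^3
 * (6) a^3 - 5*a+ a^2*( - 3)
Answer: 2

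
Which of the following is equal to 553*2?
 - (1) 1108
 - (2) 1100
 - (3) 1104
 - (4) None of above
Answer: 4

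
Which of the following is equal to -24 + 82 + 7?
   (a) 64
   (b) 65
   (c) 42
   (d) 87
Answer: b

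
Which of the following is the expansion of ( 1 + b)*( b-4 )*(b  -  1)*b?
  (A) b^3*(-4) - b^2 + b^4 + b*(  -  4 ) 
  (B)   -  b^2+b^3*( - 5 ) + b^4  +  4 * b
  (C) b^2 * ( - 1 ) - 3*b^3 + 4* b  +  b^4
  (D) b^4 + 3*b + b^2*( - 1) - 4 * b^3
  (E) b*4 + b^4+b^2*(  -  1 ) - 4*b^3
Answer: E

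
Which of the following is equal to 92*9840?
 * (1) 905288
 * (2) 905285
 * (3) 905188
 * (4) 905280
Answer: 4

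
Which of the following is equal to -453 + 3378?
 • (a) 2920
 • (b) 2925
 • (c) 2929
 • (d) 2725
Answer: b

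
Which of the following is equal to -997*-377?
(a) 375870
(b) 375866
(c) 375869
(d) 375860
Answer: c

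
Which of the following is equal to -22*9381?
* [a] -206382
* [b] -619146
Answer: a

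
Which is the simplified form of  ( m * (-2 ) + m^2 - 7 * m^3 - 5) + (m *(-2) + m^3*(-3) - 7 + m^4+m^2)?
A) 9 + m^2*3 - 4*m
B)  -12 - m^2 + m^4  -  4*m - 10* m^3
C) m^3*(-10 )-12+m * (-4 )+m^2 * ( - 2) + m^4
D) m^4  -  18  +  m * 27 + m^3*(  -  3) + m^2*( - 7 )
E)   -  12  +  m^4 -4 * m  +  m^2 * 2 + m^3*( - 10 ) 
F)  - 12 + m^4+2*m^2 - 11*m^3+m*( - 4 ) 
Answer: E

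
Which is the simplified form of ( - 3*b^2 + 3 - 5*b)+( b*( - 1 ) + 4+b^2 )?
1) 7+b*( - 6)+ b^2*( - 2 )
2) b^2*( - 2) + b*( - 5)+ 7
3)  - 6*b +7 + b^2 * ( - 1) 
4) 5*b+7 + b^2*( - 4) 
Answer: 1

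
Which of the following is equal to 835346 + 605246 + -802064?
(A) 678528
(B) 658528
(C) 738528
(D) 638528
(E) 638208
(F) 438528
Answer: D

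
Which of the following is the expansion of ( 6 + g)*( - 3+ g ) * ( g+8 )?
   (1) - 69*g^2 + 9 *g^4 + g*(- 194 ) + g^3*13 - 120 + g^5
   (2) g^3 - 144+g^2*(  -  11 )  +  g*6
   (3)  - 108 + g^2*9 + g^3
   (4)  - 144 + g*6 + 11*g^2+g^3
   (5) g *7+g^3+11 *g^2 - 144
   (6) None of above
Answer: 4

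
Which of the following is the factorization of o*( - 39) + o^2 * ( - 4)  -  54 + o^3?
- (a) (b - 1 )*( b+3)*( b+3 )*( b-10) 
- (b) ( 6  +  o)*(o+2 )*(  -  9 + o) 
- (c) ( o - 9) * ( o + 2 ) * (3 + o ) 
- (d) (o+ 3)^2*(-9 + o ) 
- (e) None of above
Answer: c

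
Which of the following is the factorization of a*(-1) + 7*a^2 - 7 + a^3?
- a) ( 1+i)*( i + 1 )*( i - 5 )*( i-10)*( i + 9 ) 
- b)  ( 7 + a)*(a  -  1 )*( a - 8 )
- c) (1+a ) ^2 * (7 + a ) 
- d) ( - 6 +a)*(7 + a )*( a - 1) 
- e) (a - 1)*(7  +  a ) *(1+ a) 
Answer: e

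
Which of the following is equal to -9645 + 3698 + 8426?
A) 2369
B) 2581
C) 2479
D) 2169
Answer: C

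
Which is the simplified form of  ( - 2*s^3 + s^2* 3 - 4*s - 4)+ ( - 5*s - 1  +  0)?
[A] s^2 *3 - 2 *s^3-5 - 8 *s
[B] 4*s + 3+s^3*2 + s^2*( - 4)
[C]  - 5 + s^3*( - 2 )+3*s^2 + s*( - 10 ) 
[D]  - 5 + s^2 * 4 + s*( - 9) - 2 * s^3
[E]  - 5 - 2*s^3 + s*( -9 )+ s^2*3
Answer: E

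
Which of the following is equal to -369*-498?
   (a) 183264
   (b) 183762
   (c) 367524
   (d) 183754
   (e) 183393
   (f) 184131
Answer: b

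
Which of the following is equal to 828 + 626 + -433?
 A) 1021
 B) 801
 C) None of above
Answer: A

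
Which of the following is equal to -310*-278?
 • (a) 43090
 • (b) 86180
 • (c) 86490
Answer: b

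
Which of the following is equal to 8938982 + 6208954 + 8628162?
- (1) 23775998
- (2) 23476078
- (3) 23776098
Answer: 3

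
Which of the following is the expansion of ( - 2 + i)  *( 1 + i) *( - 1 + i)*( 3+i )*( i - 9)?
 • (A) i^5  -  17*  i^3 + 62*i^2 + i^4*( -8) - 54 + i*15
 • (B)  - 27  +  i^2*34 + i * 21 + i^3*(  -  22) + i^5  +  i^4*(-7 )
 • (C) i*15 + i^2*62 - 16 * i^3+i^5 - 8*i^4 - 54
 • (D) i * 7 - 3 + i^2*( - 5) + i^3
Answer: C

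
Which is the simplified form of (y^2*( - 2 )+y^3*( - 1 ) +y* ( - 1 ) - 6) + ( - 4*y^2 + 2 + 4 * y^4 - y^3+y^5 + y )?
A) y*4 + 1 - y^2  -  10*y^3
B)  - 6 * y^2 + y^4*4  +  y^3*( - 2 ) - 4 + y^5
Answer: B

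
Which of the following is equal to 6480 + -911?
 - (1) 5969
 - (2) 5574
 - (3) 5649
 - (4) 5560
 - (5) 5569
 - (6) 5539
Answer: 5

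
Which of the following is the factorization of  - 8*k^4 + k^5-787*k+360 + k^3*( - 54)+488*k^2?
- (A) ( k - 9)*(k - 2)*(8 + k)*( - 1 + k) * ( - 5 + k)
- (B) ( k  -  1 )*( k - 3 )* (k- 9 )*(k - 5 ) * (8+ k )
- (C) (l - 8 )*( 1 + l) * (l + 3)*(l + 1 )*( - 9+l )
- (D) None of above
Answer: D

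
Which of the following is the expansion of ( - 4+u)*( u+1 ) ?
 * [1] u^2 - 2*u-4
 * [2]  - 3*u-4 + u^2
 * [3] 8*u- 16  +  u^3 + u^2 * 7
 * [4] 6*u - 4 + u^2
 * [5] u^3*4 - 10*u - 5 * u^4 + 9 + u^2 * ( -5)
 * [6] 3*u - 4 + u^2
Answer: 2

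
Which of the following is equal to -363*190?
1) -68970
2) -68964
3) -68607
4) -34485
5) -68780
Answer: 1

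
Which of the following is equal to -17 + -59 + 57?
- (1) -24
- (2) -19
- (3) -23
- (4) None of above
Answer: 2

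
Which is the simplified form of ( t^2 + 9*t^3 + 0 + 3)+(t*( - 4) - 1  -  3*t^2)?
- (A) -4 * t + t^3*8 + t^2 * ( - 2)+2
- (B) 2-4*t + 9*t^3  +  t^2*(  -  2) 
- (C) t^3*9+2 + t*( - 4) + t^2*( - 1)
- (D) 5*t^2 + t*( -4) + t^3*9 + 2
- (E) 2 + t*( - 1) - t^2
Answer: B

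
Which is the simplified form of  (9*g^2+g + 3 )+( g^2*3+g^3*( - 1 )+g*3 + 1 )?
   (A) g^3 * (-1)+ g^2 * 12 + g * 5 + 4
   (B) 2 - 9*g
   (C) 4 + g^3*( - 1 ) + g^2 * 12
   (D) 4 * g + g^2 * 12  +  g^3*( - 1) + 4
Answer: D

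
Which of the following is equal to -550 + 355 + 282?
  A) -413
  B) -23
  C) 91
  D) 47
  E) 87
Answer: E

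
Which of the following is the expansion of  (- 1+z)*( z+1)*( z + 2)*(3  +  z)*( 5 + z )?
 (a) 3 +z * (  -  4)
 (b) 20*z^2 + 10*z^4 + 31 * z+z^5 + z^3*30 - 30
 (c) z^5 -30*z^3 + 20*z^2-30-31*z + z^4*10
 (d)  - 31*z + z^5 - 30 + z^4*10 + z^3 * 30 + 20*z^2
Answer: d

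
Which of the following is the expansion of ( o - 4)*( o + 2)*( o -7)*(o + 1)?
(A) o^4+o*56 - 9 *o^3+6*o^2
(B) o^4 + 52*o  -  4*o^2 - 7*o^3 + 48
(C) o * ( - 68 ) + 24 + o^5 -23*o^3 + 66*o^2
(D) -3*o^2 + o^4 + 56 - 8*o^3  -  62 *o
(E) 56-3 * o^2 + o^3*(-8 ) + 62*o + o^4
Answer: E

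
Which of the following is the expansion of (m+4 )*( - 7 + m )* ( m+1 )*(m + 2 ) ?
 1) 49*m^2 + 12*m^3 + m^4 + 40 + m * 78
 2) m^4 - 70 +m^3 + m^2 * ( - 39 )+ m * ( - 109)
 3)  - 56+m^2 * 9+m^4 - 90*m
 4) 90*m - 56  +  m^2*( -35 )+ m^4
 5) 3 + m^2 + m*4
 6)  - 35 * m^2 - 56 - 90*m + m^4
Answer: 6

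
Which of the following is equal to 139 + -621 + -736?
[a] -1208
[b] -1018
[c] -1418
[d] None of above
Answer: d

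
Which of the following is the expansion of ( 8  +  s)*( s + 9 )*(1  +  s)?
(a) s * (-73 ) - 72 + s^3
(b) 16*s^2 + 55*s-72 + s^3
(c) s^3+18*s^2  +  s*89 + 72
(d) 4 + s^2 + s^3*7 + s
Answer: c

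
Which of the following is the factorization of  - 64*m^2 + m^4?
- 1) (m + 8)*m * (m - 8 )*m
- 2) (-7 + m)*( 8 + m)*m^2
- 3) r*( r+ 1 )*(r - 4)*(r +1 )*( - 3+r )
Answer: 1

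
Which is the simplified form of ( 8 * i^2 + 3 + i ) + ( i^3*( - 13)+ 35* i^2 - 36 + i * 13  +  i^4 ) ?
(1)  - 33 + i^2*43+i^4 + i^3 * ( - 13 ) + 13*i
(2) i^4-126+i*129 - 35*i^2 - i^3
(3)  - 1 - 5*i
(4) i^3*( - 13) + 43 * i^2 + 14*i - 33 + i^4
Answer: 4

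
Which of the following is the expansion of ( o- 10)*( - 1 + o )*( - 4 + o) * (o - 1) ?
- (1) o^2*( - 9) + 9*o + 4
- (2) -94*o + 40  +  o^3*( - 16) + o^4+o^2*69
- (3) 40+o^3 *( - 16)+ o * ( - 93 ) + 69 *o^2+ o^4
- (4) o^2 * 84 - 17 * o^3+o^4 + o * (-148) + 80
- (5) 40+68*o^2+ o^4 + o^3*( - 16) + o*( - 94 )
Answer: 2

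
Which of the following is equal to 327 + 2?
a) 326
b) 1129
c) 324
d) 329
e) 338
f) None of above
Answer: d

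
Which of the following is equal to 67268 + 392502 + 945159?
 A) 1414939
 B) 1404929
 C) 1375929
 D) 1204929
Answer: B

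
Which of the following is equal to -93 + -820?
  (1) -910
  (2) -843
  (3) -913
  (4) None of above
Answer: 3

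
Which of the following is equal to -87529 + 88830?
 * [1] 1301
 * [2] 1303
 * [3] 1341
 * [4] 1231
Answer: 1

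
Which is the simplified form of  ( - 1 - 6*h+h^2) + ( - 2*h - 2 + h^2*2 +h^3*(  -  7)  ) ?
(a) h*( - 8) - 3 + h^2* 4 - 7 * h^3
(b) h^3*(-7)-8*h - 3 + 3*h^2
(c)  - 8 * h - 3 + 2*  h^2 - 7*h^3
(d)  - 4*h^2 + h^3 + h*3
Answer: b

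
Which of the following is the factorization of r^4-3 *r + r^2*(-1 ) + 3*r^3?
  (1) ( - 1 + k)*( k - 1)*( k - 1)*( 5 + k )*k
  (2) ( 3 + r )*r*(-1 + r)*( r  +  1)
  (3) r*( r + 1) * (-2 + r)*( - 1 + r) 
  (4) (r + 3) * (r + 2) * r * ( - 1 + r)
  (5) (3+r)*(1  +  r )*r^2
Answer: 2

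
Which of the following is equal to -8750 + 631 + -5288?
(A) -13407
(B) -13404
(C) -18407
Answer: A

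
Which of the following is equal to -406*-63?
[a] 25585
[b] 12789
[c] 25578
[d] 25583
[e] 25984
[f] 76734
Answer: c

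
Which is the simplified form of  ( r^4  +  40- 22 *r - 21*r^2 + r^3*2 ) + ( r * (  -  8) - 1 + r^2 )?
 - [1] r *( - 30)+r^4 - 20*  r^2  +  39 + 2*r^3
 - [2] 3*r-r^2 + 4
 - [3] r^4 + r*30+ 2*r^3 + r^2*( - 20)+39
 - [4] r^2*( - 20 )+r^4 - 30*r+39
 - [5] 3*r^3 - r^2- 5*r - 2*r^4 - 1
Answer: 1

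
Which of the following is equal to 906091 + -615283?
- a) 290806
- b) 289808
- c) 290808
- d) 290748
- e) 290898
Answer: c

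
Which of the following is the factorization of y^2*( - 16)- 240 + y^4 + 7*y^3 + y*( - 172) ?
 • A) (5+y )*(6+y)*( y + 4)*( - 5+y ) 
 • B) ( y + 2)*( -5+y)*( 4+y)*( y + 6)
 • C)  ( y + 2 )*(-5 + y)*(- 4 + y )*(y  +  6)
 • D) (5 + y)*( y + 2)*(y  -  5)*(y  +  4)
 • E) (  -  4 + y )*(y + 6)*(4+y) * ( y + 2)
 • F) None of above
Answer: B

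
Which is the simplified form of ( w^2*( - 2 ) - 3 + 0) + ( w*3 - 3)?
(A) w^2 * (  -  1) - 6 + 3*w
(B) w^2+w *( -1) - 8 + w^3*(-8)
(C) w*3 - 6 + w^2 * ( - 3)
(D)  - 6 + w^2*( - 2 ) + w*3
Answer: D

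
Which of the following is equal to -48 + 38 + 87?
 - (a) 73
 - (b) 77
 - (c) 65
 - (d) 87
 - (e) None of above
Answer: b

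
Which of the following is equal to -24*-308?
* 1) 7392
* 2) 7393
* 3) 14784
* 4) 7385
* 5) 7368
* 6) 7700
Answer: 1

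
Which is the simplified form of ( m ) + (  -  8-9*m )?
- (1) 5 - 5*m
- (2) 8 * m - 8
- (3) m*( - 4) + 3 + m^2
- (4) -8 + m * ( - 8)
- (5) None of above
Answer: 4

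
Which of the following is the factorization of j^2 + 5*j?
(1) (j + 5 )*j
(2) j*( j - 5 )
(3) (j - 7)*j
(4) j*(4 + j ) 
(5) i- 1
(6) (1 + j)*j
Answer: 1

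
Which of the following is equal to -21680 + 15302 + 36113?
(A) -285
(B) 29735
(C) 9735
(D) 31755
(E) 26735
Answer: B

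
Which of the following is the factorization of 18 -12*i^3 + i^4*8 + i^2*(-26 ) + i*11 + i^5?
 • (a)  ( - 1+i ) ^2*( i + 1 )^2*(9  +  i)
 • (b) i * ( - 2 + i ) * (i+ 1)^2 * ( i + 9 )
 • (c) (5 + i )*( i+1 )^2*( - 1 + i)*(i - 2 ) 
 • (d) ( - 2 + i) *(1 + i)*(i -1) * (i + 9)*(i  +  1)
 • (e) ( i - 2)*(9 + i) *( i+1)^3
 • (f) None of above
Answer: d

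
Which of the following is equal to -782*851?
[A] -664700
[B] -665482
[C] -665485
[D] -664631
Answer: B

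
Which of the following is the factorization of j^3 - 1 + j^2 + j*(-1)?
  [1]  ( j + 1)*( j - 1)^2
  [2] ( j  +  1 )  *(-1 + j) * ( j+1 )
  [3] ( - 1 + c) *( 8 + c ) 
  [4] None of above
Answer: 2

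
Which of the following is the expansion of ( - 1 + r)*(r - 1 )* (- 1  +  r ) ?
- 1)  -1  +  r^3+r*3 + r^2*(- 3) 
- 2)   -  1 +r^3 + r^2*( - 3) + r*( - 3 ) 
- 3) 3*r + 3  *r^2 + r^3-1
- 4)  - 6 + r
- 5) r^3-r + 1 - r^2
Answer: 1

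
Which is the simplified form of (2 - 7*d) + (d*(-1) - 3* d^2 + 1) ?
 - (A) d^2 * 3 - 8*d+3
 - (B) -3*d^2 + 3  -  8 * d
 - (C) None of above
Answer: B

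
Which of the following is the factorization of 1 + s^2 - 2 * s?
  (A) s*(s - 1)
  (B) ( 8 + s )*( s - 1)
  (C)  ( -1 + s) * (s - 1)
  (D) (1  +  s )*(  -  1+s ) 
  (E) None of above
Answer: C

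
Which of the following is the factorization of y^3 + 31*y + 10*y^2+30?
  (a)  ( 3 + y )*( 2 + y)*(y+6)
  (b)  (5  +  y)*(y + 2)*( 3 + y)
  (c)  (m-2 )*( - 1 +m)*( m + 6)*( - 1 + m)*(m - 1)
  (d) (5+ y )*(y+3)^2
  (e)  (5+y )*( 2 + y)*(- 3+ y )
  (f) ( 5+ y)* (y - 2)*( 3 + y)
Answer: b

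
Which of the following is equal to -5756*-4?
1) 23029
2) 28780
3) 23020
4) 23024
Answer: 4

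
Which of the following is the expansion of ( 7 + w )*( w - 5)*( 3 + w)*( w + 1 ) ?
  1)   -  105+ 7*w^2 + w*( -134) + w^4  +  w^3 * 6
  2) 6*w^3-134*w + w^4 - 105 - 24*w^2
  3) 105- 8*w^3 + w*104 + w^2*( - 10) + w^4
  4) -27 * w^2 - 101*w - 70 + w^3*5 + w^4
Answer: 2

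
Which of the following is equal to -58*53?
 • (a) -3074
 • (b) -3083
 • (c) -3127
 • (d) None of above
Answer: a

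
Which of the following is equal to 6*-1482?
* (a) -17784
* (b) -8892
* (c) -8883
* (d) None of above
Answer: b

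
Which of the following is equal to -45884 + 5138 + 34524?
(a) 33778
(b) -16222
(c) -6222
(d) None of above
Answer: c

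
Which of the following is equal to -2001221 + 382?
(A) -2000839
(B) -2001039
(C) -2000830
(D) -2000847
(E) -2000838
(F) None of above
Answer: A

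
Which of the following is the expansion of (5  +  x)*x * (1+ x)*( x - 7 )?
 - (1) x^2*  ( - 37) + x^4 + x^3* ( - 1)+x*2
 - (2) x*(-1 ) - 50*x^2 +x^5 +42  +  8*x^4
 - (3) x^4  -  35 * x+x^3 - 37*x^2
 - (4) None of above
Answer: 4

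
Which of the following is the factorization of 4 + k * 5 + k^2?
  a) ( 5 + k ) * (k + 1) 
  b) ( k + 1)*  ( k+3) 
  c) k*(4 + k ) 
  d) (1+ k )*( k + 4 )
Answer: d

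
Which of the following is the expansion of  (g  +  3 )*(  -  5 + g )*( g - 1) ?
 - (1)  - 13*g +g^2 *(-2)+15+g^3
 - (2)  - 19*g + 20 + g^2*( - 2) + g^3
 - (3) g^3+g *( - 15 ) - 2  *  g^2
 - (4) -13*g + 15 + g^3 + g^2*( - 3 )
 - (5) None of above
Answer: 4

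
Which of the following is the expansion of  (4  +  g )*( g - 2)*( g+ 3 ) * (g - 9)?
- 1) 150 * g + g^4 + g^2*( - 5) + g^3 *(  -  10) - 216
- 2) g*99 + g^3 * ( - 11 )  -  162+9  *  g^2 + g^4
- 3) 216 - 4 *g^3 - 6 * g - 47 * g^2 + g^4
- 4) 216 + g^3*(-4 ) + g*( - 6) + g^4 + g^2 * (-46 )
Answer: 3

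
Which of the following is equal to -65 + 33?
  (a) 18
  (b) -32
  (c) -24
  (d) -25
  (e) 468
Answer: b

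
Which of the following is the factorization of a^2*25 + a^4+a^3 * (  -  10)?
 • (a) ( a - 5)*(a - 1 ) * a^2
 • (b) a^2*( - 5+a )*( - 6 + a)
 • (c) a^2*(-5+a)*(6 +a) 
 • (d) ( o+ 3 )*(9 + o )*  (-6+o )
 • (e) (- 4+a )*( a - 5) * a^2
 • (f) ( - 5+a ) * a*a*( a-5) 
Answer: f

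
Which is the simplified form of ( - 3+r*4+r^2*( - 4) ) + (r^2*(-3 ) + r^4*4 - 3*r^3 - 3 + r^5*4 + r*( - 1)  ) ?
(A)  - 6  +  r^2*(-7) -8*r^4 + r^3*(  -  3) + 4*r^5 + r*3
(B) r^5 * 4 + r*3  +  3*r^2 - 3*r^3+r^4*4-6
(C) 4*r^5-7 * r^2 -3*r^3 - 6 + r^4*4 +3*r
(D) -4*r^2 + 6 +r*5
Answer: C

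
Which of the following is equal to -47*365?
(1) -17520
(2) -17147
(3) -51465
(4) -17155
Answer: 4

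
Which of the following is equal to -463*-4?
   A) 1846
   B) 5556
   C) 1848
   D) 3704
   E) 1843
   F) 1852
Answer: F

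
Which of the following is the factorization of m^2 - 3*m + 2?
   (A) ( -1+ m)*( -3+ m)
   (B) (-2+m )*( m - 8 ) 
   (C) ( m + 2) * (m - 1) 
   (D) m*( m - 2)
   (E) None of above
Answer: E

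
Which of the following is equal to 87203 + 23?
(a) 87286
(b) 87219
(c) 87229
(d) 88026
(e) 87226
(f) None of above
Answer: e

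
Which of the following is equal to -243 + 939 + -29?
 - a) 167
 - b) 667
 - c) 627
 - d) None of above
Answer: b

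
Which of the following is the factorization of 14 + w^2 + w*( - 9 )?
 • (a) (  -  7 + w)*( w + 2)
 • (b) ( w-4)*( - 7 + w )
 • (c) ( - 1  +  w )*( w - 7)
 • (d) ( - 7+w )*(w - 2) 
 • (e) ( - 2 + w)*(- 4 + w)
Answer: d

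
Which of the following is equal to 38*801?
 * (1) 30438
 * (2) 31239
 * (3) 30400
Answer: 1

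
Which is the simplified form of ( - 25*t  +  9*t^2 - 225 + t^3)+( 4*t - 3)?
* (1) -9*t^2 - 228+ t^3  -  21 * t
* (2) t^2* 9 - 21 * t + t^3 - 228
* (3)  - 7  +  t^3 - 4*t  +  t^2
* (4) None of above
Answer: 2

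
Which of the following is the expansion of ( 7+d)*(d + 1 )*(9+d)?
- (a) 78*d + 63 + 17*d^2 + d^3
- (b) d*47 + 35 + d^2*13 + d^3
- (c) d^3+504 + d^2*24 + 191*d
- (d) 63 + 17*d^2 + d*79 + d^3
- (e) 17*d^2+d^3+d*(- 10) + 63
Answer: d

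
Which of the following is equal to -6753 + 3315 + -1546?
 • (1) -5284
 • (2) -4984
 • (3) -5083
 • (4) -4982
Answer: 2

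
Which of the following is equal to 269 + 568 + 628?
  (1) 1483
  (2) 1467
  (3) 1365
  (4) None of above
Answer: 4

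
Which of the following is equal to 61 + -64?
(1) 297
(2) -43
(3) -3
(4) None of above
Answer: 3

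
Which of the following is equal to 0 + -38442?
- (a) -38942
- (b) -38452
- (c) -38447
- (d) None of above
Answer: d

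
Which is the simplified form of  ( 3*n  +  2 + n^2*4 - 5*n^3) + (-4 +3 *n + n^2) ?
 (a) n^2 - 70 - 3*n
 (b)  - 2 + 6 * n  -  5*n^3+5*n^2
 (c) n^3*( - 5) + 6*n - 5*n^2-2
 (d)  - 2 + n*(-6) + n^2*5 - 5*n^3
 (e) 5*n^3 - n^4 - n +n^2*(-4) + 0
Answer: b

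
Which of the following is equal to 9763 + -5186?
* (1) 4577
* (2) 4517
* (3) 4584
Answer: 1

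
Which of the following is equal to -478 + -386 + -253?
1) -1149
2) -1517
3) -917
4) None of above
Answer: 4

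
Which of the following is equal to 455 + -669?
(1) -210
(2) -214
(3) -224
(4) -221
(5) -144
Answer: 2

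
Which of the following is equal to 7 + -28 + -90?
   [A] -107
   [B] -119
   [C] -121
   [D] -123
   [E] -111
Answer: E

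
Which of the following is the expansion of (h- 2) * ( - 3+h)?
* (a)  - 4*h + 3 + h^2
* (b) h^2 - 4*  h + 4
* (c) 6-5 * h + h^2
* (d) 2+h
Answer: c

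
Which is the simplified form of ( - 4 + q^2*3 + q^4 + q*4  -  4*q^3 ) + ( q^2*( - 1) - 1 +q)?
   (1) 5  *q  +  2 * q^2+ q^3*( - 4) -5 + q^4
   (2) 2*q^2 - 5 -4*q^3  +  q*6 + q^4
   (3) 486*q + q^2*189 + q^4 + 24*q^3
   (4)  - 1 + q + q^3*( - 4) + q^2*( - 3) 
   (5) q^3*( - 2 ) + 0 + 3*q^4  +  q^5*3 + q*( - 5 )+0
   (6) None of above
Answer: 1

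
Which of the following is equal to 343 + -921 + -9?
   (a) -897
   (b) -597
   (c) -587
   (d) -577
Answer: c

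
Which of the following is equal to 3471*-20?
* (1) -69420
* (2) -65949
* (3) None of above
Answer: 1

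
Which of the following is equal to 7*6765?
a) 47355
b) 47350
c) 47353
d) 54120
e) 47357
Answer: a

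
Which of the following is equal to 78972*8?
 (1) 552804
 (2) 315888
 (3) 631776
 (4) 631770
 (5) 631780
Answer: 3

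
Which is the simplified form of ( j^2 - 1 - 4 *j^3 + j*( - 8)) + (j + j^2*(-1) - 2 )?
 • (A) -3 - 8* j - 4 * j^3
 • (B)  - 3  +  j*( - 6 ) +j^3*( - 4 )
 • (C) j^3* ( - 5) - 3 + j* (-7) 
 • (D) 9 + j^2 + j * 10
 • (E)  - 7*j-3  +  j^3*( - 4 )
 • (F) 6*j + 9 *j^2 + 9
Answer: E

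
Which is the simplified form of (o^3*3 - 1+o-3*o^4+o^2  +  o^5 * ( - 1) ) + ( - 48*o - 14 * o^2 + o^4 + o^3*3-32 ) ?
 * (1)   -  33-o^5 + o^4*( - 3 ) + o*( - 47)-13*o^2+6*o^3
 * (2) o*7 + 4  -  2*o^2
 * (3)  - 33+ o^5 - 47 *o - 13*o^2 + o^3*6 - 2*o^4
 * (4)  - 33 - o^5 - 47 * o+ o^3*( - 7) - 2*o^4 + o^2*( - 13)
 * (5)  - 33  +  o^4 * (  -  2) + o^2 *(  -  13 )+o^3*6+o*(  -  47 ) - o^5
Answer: 5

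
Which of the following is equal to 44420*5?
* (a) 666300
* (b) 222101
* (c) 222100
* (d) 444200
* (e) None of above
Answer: c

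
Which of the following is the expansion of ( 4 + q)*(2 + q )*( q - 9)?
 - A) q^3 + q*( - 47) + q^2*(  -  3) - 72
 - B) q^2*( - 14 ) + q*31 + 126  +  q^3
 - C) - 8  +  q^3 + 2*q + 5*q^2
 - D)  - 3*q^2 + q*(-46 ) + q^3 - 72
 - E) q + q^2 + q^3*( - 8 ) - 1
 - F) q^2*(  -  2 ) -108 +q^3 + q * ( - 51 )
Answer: D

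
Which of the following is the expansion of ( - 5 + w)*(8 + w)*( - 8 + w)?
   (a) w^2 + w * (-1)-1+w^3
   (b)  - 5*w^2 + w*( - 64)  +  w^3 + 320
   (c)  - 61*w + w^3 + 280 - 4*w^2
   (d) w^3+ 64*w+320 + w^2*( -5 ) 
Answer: b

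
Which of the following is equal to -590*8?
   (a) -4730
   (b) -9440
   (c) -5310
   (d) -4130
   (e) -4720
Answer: e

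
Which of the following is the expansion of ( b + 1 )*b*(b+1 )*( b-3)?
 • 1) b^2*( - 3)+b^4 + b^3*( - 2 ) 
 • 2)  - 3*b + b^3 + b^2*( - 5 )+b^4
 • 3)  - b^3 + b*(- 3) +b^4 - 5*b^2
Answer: 3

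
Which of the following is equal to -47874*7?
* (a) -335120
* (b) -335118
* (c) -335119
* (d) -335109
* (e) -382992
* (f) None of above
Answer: b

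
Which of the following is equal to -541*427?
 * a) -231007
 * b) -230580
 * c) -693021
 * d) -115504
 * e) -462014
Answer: a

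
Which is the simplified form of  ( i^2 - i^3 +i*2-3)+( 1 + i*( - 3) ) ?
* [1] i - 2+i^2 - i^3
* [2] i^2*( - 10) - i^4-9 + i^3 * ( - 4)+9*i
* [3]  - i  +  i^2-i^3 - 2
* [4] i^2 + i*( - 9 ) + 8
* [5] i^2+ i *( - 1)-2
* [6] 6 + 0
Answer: 3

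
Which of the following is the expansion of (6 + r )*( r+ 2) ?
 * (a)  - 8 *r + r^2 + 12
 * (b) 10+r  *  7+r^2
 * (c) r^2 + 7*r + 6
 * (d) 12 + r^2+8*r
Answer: d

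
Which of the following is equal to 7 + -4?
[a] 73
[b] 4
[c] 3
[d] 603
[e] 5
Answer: c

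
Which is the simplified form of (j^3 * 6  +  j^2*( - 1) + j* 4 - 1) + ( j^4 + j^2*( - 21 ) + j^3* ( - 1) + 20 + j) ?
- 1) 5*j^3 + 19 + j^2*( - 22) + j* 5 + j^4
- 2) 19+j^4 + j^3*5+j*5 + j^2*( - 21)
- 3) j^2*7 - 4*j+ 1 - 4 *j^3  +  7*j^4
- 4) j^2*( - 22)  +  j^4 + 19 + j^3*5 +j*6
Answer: 1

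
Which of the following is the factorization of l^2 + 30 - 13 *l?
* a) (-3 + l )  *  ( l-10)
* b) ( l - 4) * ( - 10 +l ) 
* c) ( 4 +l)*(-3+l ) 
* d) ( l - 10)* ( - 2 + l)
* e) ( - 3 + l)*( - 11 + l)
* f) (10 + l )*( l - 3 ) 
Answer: a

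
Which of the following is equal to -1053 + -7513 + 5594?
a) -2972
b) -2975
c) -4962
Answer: a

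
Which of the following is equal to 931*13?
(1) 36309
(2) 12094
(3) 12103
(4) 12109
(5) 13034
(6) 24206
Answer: 3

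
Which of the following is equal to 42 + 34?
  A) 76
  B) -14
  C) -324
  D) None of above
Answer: A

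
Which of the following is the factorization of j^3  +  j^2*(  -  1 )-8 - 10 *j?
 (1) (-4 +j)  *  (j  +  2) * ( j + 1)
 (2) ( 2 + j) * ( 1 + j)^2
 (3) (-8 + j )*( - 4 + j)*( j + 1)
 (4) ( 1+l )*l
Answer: 1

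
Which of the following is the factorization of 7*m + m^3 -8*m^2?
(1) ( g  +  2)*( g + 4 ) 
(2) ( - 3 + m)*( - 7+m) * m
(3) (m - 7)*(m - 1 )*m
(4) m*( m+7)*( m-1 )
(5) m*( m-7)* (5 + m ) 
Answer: 3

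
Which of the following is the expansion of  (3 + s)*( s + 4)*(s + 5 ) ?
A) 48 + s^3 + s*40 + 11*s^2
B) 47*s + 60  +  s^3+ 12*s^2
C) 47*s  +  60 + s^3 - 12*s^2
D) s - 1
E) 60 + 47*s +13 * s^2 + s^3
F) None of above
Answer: B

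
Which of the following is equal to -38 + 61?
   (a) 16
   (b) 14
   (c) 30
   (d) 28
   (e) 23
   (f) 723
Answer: e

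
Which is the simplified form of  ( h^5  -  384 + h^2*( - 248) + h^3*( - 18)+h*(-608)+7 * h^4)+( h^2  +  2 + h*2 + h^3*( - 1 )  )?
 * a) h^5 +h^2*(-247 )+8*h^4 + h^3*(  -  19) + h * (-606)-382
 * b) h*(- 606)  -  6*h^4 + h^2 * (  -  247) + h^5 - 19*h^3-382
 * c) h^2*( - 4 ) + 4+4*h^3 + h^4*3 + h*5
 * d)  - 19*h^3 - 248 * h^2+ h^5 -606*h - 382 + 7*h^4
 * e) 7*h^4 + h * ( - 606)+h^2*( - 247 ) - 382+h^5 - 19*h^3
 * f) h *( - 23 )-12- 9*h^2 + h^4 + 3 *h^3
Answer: e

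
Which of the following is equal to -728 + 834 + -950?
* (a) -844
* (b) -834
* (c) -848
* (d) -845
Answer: a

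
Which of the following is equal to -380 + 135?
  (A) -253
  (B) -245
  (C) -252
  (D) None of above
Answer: B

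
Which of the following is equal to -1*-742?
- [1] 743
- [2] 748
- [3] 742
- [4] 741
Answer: 3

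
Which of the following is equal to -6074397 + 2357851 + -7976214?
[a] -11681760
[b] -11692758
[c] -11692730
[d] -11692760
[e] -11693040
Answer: d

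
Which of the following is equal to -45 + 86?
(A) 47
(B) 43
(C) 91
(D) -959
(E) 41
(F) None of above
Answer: E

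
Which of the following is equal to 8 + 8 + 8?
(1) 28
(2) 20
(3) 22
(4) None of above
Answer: 4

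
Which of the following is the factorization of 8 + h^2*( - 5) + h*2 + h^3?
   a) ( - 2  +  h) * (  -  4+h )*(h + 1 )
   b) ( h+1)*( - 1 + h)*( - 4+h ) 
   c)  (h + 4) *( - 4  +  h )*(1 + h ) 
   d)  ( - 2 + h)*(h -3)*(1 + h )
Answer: a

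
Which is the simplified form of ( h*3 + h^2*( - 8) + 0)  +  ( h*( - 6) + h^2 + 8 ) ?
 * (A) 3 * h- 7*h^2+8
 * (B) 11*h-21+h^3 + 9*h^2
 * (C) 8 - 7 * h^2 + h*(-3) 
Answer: C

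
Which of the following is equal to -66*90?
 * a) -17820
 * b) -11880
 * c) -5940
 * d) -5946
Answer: c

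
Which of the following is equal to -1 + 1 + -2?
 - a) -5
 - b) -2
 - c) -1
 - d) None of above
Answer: b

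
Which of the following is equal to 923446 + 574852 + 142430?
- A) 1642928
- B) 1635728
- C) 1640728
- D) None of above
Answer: C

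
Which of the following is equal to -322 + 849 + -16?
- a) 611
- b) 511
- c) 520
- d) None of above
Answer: b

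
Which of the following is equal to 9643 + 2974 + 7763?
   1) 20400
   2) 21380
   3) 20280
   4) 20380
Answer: 4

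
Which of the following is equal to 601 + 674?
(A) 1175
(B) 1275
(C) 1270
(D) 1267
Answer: B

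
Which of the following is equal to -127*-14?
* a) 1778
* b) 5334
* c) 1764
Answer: a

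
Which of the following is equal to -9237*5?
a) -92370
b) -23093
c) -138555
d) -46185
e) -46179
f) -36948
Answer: d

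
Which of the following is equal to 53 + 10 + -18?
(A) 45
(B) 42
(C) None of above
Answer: A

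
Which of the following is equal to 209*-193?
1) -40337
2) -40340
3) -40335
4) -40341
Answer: 1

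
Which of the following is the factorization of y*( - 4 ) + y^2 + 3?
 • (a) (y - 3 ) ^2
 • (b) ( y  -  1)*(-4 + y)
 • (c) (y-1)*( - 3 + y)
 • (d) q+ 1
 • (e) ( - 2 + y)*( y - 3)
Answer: c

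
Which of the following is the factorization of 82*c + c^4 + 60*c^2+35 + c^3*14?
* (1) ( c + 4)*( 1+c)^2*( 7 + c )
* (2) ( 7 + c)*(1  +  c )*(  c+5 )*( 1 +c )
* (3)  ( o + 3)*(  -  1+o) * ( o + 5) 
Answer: 2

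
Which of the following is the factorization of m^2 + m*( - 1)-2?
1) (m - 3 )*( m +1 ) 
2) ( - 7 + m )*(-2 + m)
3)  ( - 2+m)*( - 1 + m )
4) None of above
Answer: 4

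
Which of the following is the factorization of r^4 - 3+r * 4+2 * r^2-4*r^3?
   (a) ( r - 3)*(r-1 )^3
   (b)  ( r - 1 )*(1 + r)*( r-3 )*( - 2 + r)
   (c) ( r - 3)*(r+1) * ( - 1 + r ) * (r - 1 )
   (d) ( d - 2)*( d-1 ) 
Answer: c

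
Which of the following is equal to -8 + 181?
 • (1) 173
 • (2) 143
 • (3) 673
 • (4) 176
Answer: 1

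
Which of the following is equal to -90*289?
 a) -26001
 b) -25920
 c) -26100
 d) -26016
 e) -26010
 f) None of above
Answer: e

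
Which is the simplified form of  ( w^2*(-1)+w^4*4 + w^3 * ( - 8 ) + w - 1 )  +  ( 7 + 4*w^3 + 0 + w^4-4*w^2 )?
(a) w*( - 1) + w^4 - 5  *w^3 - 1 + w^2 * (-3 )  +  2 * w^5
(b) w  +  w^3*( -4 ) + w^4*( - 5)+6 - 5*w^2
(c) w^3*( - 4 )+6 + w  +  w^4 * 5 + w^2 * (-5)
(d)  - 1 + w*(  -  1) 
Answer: c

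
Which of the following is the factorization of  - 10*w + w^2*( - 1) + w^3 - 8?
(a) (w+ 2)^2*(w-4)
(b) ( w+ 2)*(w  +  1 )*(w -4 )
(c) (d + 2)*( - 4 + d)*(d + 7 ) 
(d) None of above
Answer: b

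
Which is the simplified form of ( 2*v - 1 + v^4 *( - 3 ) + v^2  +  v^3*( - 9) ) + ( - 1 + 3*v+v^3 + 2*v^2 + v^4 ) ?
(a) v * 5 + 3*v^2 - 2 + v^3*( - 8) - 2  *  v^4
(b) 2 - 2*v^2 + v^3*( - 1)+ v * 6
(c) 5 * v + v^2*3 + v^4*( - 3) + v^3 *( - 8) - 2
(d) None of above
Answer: a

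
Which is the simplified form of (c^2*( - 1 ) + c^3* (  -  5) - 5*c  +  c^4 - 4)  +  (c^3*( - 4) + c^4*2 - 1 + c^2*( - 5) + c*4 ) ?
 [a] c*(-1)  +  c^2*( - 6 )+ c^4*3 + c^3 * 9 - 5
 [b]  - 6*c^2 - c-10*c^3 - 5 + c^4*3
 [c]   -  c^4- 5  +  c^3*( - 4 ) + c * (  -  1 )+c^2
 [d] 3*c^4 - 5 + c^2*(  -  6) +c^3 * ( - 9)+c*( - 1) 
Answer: d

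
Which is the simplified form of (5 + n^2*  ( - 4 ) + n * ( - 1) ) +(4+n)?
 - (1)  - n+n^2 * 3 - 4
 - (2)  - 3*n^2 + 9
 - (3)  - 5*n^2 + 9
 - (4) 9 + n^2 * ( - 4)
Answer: 4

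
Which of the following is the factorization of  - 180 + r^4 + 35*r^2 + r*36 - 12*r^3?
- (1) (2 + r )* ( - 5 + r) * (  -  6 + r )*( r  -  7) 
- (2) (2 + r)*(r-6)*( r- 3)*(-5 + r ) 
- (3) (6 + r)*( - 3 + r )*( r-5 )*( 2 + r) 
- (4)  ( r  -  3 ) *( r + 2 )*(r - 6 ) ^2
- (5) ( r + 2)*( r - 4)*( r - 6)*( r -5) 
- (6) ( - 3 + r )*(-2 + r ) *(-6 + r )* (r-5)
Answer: 2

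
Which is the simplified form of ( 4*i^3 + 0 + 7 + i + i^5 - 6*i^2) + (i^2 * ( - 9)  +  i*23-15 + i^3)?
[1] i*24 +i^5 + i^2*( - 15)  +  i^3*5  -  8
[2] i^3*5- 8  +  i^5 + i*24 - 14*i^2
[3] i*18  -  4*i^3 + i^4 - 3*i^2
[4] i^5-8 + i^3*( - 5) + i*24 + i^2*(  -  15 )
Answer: 1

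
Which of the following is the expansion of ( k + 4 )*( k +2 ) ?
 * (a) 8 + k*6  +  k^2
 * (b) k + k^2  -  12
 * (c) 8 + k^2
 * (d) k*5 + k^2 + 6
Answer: a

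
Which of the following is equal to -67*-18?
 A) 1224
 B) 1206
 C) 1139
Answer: B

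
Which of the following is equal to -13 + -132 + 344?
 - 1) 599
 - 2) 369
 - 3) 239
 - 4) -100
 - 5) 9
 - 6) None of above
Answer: 6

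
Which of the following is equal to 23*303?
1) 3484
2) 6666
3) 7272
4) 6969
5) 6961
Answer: 4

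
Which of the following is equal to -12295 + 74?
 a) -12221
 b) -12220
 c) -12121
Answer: a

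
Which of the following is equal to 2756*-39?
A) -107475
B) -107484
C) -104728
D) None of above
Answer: B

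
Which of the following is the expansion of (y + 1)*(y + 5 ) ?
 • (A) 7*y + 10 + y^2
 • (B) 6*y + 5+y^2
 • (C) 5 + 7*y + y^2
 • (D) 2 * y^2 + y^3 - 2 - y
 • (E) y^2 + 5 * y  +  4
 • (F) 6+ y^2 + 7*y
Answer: B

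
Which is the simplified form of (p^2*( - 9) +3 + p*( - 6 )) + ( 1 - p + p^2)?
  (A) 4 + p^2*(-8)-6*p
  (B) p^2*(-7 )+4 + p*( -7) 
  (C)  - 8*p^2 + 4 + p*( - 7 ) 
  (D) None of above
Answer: C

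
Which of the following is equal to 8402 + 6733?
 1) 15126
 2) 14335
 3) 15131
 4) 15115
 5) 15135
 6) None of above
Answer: 5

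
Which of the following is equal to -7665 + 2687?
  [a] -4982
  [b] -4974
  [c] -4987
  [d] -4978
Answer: d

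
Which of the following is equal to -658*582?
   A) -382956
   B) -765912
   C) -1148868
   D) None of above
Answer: A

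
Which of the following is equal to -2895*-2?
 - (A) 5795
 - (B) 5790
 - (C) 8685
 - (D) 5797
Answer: B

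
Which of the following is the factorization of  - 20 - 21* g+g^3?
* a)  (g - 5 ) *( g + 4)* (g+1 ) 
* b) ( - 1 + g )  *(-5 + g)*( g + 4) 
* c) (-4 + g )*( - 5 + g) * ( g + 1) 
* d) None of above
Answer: a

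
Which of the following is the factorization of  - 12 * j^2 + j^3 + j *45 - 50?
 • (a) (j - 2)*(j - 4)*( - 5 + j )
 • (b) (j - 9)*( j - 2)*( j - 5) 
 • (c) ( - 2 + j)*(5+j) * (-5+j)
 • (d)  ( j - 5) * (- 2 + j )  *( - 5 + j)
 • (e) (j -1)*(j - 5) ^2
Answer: d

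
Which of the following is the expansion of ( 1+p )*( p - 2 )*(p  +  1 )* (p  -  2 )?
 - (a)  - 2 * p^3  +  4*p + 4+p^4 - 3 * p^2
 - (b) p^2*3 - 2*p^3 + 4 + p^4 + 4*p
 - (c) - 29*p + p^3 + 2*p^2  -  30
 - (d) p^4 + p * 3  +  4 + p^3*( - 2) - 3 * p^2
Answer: a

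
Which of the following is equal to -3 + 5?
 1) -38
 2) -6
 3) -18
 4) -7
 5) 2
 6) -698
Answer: 5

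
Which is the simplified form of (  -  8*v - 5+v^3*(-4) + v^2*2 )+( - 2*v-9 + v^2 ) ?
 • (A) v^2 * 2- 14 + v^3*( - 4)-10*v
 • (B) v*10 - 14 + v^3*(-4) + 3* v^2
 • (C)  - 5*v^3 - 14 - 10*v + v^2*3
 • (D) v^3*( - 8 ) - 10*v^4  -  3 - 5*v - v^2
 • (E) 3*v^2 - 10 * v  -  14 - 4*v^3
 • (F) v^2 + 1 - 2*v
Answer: E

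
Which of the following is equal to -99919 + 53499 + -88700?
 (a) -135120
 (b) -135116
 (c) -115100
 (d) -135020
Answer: a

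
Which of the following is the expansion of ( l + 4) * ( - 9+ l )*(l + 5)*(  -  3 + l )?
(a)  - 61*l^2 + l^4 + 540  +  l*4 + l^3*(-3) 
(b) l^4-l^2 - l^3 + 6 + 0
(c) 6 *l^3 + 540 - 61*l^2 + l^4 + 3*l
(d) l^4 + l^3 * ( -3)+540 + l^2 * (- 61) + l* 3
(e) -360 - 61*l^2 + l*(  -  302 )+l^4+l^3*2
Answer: d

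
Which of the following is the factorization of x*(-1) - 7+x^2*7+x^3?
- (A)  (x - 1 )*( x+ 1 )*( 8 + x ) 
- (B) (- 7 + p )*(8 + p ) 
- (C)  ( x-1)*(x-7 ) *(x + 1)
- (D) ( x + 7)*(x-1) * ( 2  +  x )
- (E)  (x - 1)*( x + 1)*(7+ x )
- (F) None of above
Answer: E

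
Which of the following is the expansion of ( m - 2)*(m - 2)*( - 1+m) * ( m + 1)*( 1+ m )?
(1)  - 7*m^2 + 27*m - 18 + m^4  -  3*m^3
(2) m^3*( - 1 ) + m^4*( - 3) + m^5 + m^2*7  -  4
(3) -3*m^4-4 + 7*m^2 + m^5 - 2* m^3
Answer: 2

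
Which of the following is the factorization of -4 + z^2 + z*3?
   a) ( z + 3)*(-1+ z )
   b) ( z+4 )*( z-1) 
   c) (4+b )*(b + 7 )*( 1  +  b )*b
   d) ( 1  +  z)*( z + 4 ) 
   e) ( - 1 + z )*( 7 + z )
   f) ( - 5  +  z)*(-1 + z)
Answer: b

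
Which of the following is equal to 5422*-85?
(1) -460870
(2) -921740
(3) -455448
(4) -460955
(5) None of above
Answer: 1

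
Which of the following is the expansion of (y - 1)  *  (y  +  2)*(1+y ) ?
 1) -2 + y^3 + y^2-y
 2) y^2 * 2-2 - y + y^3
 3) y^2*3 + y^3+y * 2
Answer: 2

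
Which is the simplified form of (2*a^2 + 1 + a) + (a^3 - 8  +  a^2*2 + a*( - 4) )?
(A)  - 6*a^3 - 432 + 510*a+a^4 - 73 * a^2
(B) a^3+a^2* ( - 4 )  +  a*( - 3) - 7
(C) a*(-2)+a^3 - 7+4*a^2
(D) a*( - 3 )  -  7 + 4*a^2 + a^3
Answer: D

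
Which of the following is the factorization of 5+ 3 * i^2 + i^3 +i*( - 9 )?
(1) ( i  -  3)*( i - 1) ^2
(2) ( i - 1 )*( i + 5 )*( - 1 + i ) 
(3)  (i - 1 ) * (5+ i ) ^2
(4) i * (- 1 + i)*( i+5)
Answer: 2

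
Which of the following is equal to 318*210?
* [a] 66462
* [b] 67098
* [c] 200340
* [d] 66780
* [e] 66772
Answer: d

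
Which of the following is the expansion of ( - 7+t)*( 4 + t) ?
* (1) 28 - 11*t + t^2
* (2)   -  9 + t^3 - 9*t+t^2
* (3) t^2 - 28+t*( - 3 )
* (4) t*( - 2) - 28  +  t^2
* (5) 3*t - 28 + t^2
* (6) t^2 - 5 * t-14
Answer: 3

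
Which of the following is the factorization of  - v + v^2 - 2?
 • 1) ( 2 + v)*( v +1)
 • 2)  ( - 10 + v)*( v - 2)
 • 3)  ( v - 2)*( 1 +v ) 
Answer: 3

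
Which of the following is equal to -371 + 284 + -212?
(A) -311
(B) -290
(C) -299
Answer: C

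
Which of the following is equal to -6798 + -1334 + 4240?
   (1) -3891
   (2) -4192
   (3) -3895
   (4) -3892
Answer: 4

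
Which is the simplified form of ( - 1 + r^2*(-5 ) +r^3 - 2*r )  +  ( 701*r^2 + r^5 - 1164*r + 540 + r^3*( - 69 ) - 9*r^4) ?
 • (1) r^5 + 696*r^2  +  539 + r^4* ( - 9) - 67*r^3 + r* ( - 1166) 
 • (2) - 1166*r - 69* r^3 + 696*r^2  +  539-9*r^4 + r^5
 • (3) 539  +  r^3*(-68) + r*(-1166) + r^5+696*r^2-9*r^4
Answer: 3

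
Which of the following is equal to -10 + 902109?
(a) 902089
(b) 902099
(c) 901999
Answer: b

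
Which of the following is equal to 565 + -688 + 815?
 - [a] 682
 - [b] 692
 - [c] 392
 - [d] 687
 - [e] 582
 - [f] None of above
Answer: b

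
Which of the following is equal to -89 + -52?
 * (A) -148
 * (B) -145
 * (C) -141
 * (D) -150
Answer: C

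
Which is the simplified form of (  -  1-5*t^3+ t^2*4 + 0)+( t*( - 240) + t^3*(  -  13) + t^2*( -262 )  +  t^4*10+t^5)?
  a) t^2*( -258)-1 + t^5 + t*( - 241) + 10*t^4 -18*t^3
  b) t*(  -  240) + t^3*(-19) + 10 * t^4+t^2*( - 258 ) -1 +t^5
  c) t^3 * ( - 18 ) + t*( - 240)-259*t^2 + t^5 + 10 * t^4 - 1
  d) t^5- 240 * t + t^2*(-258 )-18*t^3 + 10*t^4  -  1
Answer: d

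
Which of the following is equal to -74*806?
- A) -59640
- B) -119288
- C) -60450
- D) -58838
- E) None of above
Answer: E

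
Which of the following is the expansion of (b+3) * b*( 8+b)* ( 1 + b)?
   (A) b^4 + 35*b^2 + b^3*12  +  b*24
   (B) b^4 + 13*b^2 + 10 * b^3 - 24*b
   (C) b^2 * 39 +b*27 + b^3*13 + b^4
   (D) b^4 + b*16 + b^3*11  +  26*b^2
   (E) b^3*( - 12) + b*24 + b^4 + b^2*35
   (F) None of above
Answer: A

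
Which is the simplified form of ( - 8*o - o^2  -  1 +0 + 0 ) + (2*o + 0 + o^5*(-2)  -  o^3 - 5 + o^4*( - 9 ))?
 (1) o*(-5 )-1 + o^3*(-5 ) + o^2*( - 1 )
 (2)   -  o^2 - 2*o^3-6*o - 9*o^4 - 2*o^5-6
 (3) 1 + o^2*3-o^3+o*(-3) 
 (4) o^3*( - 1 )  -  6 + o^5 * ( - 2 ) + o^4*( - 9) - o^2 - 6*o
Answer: 4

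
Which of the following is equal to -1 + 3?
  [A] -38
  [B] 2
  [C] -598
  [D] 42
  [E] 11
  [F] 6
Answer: B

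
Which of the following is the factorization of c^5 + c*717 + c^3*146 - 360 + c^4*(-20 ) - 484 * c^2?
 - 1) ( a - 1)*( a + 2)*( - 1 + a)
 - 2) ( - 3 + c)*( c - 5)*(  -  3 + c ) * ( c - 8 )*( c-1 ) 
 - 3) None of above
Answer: 2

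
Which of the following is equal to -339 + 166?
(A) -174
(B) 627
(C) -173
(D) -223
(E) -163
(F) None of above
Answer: C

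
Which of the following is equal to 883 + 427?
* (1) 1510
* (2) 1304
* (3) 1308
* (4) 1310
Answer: 4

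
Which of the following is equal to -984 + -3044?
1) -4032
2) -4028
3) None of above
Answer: 2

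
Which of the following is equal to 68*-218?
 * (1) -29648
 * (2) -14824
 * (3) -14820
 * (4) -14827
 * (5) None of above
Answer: 2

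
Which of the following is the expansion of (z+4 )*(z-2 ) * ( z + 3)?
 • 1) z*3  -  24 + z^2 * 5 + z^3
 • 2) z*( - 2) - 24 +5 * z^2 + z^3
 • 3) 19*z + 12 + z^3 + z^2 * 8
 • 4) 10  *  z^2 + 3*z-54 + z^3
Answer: 2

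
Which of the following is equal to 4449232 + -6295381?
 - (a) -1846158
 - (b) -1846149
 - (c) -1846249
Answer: b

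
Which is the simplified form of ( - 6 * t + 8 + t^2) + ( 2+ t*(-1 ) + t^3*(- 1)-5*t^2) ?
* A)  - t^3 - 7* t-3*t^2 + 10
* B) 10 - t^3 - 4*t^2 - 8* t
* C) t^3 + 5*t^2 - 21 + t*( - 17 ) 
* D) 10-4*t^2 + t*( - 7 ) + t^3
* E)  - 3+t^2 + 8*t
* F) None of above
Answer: F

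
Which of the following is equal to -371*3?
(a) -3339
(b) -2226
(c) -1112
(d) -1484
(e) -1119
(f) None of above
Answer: f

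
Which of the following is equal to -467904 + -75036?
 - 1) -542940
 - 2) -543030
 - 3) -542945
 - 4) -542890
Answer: 1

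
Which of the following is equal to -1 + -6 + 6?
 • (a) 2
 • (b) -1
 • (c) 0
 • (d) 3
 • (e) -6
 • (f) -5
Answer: b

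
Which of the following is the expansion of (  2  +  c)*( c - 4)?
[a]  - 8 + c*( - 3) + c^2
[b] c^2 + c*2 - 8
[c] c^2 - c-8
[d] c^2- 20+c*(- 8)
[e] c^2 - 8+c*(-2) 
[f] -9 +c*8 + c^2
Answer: e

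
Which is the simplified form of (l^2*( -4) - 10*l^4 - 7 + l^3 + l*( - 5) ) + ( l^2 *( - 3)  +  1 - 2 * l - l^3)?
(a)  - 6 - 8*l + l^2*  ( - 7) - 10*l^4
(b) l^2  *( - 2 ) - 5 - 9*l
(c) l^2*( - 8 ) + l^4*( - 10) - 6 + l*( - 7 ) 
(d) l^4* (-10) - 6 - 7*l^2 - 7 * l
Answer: d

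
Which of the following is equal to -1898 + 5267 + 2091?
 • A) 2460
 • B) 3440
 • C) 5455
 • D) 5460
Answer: D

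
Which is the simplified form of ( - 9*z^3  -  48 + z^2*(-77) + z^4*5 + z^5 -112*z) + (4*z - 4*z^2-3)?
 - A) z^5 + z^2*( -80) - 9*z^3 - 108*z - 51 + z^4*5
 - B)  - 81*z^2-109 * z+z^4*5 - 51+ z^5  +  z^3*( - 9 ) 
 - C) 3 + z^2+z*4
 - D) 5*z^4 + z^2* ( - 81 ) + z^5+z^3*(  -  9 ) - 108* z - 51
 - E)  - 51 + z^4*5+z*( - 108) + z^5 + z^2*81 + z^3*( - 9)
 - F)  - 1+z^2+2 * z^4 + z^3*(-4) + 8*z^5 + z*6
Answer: D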